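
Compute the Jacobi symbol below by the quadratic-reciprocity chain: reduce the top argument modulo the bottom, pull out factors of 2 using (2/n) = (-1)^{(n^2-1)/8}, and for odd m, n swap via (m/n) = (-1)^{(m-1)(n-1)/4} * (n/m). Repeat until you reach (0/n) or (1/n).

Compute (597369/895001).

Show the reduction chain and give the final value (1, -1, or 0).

-1

reciprocity: (597369/895001) = +1·(895001/597369) since 597369 mod 4 = 1, 895001 mod 4 = 1; sign now +1
(895001/597369) = (297632/597369)   [reduce mod 597369]
297632 = 2^5·9301; (2/597369) = +1 since 597369 mod 8 = 1, so (297632/597369) = (+1)^5·(9301/597369); sign now +1
reciprocity: (9301/597369) = +1·(597369/9301) since 9301 mod 4 = 1, 597369 mod 4 = 1; sign now +1
(597369/9301) = (2105/9301)   [reduce mod 9301]
reciprocity: (2105/9301) = +1·(9301/2105) since 2105 mod 4 = 1, 9301 mod 4 = 1; sign now +1
(9301/2105) = (881/2105)   [reduce mod 2105]
reciprocity: (881/2105) = +1·(2105/881) since 881 mod 4 = 1, 2105 mod 4 = 1; sign now +1
(2105/881) = (343/881)   [reduce mod 881]
reciprocity: (343/881) = +1·(881/343) since 343 mod 4 = 3, 881 mod 4 = 1; sign now +1
(881/343) = (195/343)   [reduce mod 343]
reciprocity: (195/343) = -1·(343/195) since 195 mod 4 = 3, 343 mod 4 = 3; sign now -1
(343/195) = (148/195)   [reduce mod 195]
148 = 2^2·37; (2/195) = -1 since 195 mod 8 = 3, so (148/195) = (-1)^2·(37/195); sign now -1
reciprocity: (37/195) = +1·(195/37) since 37 mod 4 = 1, 195 mod 4 = 3; sign now -1
(195/37) = (10/37)   [reduce mod 37]
10 = 2^1·5; (2/37) = -1 since 37 mod 8 = 5, so (10/37) = (-1)^1·(5/37); sign now +1
reciprocity: (5/37) = +1·(37/5) since 5 mod 4 = 1, 37 mod 4 = 1; sign now +1
(37/5) = (2/5)   [reduce mod 5]
2 = 2^1·1; (2/5) = -1 since 5 mod 8 = 5, so (2/5) = (-1)^1·(1/5); sign now -1
(1/5) = 1; final value = sign = -1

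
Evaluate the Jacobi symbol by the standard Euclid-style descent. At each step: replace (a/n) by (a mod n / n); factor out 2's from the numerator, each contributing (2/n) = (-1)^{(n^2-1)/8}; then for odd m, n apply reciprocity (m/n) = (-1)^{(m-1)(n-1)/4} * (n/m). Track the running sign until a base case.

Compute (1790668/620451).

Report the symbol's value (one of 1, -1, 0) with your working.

(1790668/620451) = (549766/620451)   [reduce mod 620451]
549766 = 2^1·274883; (2/620451) = -1 since 620451 mod 8 = 3, so (549766/620451) = (-1)^1·(274883/620451); sign now -1
reciprocity: (274883/620451) = -1·(620451/274883) since 274883 mod 4 = 3, 620451 mod 4 = 3; sign now +1
(620451/274883) = (70685/274883)   [reduce mod 274883]
reciprocity: (70685/274883) = +1·(274883/70685) since 70685 mod 4 = 1, 274883 mod 4 = 3; sign now +1
(274883/70685) = (62828/70685)   [reduce mod 70685]
62828 = 2^2·15707; (2/70685) = -1 since 70685 mod 8 = 5, so (62828/70685) = (-1)^2·(15707/70685); sign now +1
reciprocity: (15707/70685) = +1·(70685/15707) since 15707 mod 4 = 3, 70685 mod 4 = 1; sign now +1
(70685/15707) = (7857/15707)   [reduce mod 15707]
reciprocity: (7857/15707) = +1·(15707/7857) since 7857 mod 4 = 1, 15707 mod 4 = 3; sign now +1
(15707/7857) = (7850/7857)   [reduce mod 7857]
7850 = 2^1·3925; (2/7857) = +1 since 7857 mod 8 = 1, so (7850/7857) = (+1)^1·(3925/7857); sign now +1
reciprocity: (3925/7857) = +1·(7857/3925) since 3925 mod 4 = 1, 7857 mod 4 = 1; sign now +1
(7857/3925) = (7/3925)   [reduce mod 3925]
reciprocity: (7/3925) = +1·(3925/7) since 7 mod 4 = 3, 3925 mod 4 = 1; sign now +1
(3925/7) = (5/7)   [reduce mod 7]
reciprocity: (5/7) = +1·(7/5) since 5 mod 4 = 1, 7 mod 4 = 3; sign now +1
(7/5) = (2/5)   [reduce mod 5]
2 = 2^1·1; (2/5) = -1 since 5 mod 8 = 5, so (2/5) = (-1)^1·(1/5); sign now -1
(1/5) = 1; final value = sign = -1

-1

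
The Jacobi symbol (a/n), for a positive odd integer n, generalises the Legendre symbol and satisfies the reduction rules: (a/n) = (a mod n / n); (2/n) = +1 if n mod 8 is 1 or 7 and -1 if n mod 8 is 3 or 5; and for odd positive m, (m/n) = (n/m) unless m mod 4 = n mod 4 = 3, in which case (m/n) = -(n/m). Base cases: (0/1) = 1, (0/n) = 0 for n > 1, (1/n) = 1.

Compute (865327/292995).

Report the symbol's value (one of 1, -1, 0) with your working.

1

(865327/292995): 865327 mod 292995 = 279337, so (865327/292995) = (279337/292995)
flip (279337/292995) -> (292995/279337): both odd, 279337 mod 4 = 1, 292995 mod 4 = 3, so the flip contributes +1; sign now +1
(292995/279337): 292995 mod 279337 = 13658, so (292995/279337) = (13658/279337)
factor out 2^1: 13658 = 2^1·6829; with 279337 mod 8 = 1, (2/279337) = +1; sign now +1; continue with (6829/279337)
flip (6829/279337) -> (279337/6829): both odd, 6829 mod 4 = 1, 279337 mod 4 = 1, so the flip contributes +1; sign now +1
(279337/6829): 279337 mod 6829 = 6177, so (279337/6829) = (6177/6829)
flip (6177/6829) -> (6829/6177): both odd, 6177 mod 4 = 1, 6829 mod 4 = 1, so the flip contributes +1; sign now +1
(6829/6177): 6829 mod 6177 = 652, so (6829/6177) = (652/6177)
factor out 2^2: 652 = 2^2·163; with 6177 mod 8 = 1, (2/6177) = +1; sign now +1; continue with (163/6177)
flip (163/6177) -> (6177/163): both odd, 163 mod 4 = 3, 6177 mod 4 = 1, so the flip contributes +1; sign now +1
(6177/163): 6177 mod 163 = 146, so (6177/163) = (146/163)
factor out 2^1: 146 = 2^1·73; with 163 mod 8 = 3, (2/163) = -1; sign now -1; continue with (73/163)
flip (73/163) -> (163/73): both odd, 73 mod 4 = 1, 163 mod 4 = 3, so the flip contributes +1; sign now -1
(163/73): 163 mod 73 = 17, so (163/73) = (17/73)
flip (17/73) -> (73/17): both odd, 17 mod 4 = 1, 73 mod 4 = 1, so the flip contributes +1; sign now -1
(73/17): 73 mod 17 = 5, so (73/17) = (5/17)
flip (5/17) -> (17/5): both odd, 5 mod 4 = 1, 17 mod 4 = 1, so the flip contributes +1; sign now -1
(17/5): 17 mod 5 = 2, so (17/5) = (2/5)
factor out 2^1: 2 = 2^1·1; with 5 mod 8 = 5, (2/5) = -1; sign now +1; continue with (1/5)
reached (1/5) = 1, so the symbol is +1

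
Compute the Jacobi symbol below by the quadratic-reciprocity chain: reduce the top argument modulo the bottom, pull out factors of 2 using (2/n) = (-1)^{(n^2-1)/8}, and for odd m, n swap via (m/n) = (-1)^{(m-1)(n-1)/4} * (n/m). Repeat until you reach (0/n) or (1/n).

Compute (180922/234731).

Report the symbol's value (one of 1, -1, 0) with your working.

0

180922 = 2^1·90461; (2/234731) = -1 since 234731 mod 8 = 3, so (180922/234731) = (-1)^1·(90461/234731); sign now -1
reciprocity: (90461/234731) = +1·(234731/90461) since 90461 mod 4 = 1, 234731 mod 4 = 3; sign now -1
(234731/90461) = (53809/90461)   [reduce mod 90461]
reciprocity: (53809/90461) = +1·(90461/53809) since 53809 mod 4 = 1, 90461 mod 4 = 1; sign now -1
(90461/53809) = (36652/53809)   [reduce mod 53809]
36652 = 2^2·9163; (2/53809) = +1 since 53809 mod 8 = 1, so (36652/53809) = (+1)^2·(9163/53809); sign now -1
reciprocity: (9163/53809) = +1·(53809/9163) since 9163 mod 4 = 3, 53809 mod 4 = 1; sign now -1
(53809/9163) = (7994/9163)   [reduce mod 9163]
7994 = 2^1·3997; (2/9163) = -1 since 9163 mod 8 = 3, so (7994/9163) = (-1)^1·(3997/9163); sign now +1
reciprocity: (3997/9163) = +1·(9163/3997) since 3997 mod 4 = 1, 9163 mod 4 = 3; sign now +1
(9163/3997) = (1169/3997)   [reduce mod 3997]
reciprocity: (1169/3997) = +1·(3997/1169) since 1169 mod 4 = 1, 3997 mod 4 = 1; sign now +1
(3997/1169) = (490/1169)   [reduce mod 1169]
490 = 2^1·245; (2/1169) = +1 since 1169 mod 8 = 1, so (490/1169) = (+1)^1·(245/1169); sign now +1
reciprocity: (245/1169) = +1·(1169/245) since 245 mod 4 = 1, 1169 mod 4 = 1; sign now +1
(1169/245) = (189/245)   [reduce mod 245]
reciprocity: (189/245) = +1·(245/189) since 189 mod 4 = 1, 245 mod 4 = 1; sign now +1
(245/189) = (56/189)   [reduce mod 189]
56 = 2^3·7; (2/189) = -1 since 189 mod 8 = 5, so (56/189) = (-1)^3·(7/189); sign now -1
reciprocity: (7/189) = +1·(189/7) since 7 mod 4 = 3, 189 mod 4 = 1; sign now -1
(189/7) = (0/7)   [reduce mod 7]
(0/7) = 0   [gcd(a, n) > 1]; final value = 0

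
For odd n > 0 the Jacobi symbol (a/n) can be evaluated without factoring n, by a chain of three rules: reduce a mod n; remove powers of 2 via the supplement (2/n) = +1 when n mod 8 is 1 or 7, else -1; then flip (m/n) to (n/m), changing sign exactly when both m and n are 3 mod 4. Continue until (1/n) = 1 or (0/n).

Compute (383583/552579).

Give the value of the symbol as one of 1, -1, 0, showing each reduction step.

0

flip (383583/552579) -> (552579/383583): both odd, 383583 mod 4 = 3, 552579 mod 4 = 3, so the flip contributes -1; sign now -1
(552579/383583): 552579 mod 383583 = 168996, so (552579/383583) = (168996/383583)
factor out 2^2: 168996 = 2^2·42249; with 383583 mod 8 = 7, (2/383583) = +1; sign now -1; continue with (42249/383583)
flip (42249/383583) -> (383583/42249): both odd, 42249 mod 4 = 1, 383583 mod 4 = 3, so the flip contributes +1; sign now -1
(383583/42249): 383583 mod 42249 = 3342, so (383583/42249) = (3342/42249)
factor out 2^1: 3342 = 2^1·1671; with 42249 mod 8 = 1, (2/42249) = +1; sign now -1; continue with (1671/42249)
flip (1671/42249) -> (42249/1671): both odd, 1671 mod 4 = 3, 42249 mod 4 = 1, so the flip contributes +1; sign now -1
(42249/1671): 42249 mod 1671 = 474, so (42249/1671) = (474/1671)
factor out 2^1: 474 = 2^1·237; with 1671 mod 8 = 7, (2/1671) = +1; sign now -1; continue with (237/1671)
flip (237/1671) -> (1671/237): both odd, 237 mod 4 = 1, 1671 mod 4 = 3, so the flip contributes +1; sign now -1
(1671/237): 1671 mod 237 = 12, so (1671/237) = (12/237)
factor out 2^2: 12 = 2^2·3; with 237 mod 8 = 5, (2/237) = -1; sign now -1; continue with (3/237)
flip (3/237) -> (237/3): both odd, 3 mod 4 = 3, 237 mod 4 = 1, so the flip contributes +1; sign now -1
(237/3): 237 mod 3 = 0, so (237/3) = (0/3)
reached (0/3); gcd(a, n) > 1, so (0/3) = 0 and the symbol is 0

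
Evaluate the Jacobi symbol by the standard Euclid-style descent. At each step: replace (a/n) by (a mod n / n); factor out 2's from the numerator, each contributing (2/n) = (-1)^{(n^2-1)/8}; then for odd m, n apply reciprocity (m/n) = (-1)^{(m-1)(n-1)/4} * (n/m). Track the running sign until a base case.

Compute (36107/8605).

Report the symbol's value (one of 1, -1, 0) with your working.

(36107/8605) = (1687/8605)   [reduce mod 8605]
reciprocity: (1687/8605) = +1·(8605/1687) since 1687 mod 4 = 3, 8605 mod 4 = 1; sign now +1
(8605/1687) = (170/1687)   [reduce mod 1687]
170 = 2^1·85; (2/1687) = +1 since 1687 mod 8 = 7, so (170/1687) = (+1)^1·(85/1687); sign now +1
reciprocity: (85/1687) = +1·(1687/85) since 85 mod 4 = 1, 1687 mod 4 = 3; sign now +1
(1687/85) = (72/85)   [reduce mod 85]
72 = 2^3·9; (2/85) = -1 since 85 mod 8 = 5, so (72/85) = (-1)^3·(9/85); sign now -1
reciprocity: (9/85) = +1·(85/9) since 9 mod 4 = 1, 85 mod 4 = 1; sign now -1
(85/9) = (4/9)   [reduce mod 9]
4 = 2^2·1; (2/9) = +1 since 9 mod 8 = 1, so (4/9) = (+1)^2·(1/9); sign now -1
(1/9) = 1; final value = sign = -1

-1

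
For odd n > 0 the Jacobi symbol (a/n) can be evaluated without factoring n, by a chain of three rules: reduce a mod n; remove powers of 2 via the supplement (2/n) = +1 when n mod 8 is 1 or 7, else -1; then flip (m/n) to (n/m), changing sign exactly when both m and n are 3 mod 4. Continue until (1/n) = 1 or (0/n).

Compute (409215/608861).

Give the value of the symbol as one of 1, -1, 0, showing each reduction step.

1

reciprocity: (409215/608861) = +1·(608861/409215) since 409215 mod 4 = 3, 608861 mod 4 = 1; sign now +1
(608861/409215) = (199646/409215)   [reduce mod 409215]
199646 = 2^1·99823; (2/409215) = +1 since 409215 mod 8 = 7, so (199646/409215) = (+1)^1·(99823/409215); sign now +1
reciprocity: (99823/409215) = -1·(409215/99823) since 99823 mod 4 = 3, 409215 mod 4 = 3; sign now -1
(409215/99823) = (9923/99823)   [reduce mod 99823]
reciprocity: (9923/99823) = -1·(99823/9923) since 9923 mod 4 = 3, 99823 mod 4 = 3; sign now +1
(99823/9923) = (593/9923)   [reduce mod 9923]
reciprocity: (593/9923) = +1·(9923/593) since 593 mod 4 = 1, 9923 mod 4 = 3; sign now +1
(9923/593) = (435/593)   [reduce mod 593]
reciprocity: (435/593) = +1·(593/435) since 435 mod 4 = 3, 593 mod 4 = 1; sign now +1
(593/435) = (158/435)   [reduce mod 435]
158 = 2^1·79; (2/435) = -1 since 435 mod 8 = 3, so (158/435) = (-1)^1·(79/435); sign now -1
reciprocity: (79/435) = -1·(435/79) since 79 mod 4 = 3, 435 mod 4 = 3; sign now +1
(435/79) = (40/79)   [reduce mod 79]
40 = 2^3·5; (2/79) = +1 since 79 mod 8 = 7, so (40/79) = (+1)^3·(5/79); sign now +1
reciprocity: (5/79) = +1·(79/5) since 5 mod 4 = 1, 79 mod 4 = 3; sign now +1
(79/5) = (4/5)   [reduce mod 5]
4 = 2^2·1; (2/5) = -1 since 5 mod 8 = 5, so (4/5) = (-1)^2·(1/5); sign now +1
(1/5) = 1; final value = sign = +1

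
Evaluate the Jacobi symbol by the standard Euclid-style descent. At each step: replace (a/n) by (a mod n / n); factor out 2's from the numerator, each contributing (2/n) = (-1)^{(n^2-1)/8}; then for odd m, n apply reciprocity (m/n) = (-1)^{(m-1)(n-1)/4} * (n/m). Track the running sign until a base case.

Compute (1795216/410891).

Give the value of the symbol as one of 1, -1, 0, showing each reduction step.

-1

(1795216/410891): 1795216 mod 410891 = 151652, so (1795216/410891) = (151652/410891)
factor out 2^2: 151652 = 2^2·37913; with 410891 mod 8 = 3, (2/410891) = -1; sign now +1; continue with (37913/410891)
flip (37913/410891) -> (410891/37913): both odd, 37913 mod 4 = 1, 410891 mod 4 = 3, so the flip contributes +1; sign now +1
(410891/37913): 410891 mod 37913 = 31761, so (410891/37913) = (31761/37913)
flip (31761/37913) -> (37913/31761): both odd, 31761 mod 4 = 1, 37913 mod 4 = 1, so the flip contributes +1; sign now +1
(37913/31761): 37913 mod 31761 = 6152, so (37913/31761) = (6152/31761)
factor out 2^3: 6152 = 2^3·769; with 31761 mod 8 = 1, (2/31761) = +1; sign now +1; continue with (769/31761)
flip (769/31761) -> (31761/769): both odd, 769 mod 4 = 1, 31761 mod 4 = 1, so the flip contributes +1; sign now +1
(31761/769): 31761 mod 769 = 232, so (31761/769) = (232/769)
factor out 2^3: 232 = 2^3·29; with 769 mod 8 = 1, (2/769) = +1; sign now +1; continue with (29/769)
flip (29/769) -> (769/29): both odd, 29 mod 4 = 1, 769 mod 4 = 1, so the flip contributes +1; sign now +1
(769/29): 769 mod 29 = 15, so (769/29) = (15/29)
flip (15/29) -> (29/15): both odd, 15 mod 4 = 3, 29 mod 4 = 1, so the flip contributes +1; sign now +1
(29/15): 29 mod 15 = 14, so (29/15) = (14/15)
factor out 2^1: 14 = 2^1·7; with 15 mod 8 = 7, (2/15) = +1; sign now +1; continue with (7/15)
flip (7/15) -> (15/7): both odd, 7 mod 4 = 3, 15 mod 4 = 3, so the flip contributes -1; sign now -1
(15/7): 15 mod 7 = 1, so (15/7) = (1/7)
reached (1/7) = 1, so the symbol is -1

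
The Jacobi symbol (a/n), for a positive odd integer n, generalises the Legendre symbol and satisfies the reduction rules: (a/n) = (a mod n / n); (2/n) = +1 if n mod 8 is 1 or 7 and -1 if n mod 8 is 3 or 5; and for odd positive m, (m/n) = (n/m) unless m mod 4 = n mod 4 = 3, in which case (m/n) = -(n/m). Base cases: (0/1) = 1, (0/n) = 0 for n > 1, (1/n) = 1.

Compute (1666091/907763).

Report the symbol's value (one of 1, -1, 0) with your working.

(1666091/907763) = (758328/907763)   [reduce mod 907763]
758328 = 2^3·94791; (2/907763) = -1 since 907763 mod 8 = 3, so (758328/907763) = (-1)^3·(94791/907763); sign now -1
reciprocity: (94791/907763) = -1·(907763/94791) since 94791 mod 4 = 3, 907763 mod 4 = 3; sign now +1
(907763/94791) = (54644/94791)   [reduce mod 94791]
54644 = 2^2·13661; (2/94791) = +1 since 94791 mod 8 = 7, so (54644/94791) = (+1)^2·(13661/94791); sign now +1
reciprocity: (13661/94791) = +1·(94791/13661) since 13661 mod 4 = 1, 94791 mod 4 = 3; sign now +1
(94791/13661) = (12825/13661)   [reduce mod 13661]
reciprocity: (12825/13661) = +1·(13661/12825) since 12825 mod 4 = 1, 13661 mod 4 = 1; sign now +1
(13661/12825) = (836/12825)   [reduce mod 12825]
836 = 2^2·209; (2/12825) = +1 since 12825 mod 8 = 1, so (836/12825) = (+1)^2·(209/12825); sign now +1
reciprocity: (209/12825) = +1·(12825/209) since 209 mod 4 = 1, 12825 mod 4 = 1; sign now +1
(12825/209) = (76/209)   [reduce mod 209]
76 = 2^2·19; (2/209) = +1 since 209 mod 8 = 1, so (76/209) = (+1)^2·(19/209); sign now +1
reciprocity: (19/209) = +1·(209/19) since 19 mod 4 = 3, 209 mod 4 = 1; sign now +1
(209/19) = (0/19)   [reduce mod 19]
(0/19) = 0   [gcd(a, n) > 1]; final value = 0

0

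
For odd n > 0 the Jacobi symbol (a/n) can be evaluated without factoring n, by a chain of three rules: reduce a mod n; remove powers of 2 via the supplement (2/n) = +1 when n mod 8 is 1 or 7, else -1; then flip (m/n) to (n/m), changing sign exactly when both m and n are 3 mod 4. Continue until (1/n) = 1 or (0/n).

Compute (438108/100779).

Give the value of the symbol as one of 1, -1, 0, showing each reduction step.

0

(438108/100779): 438108 mod 100779 = 34992, so (438108/100779) = (34992/100779)
factor out 2^4: 34992 = 2^4·2187; with 100779 mod 8 = 3, (2/100779) = -1; sign now +1; continue with (2187/100779)
flip (2187/100779) -> (100779/2187): both odd, 2187 mod 4 = 3, 100779 mod 4 = 3, so the flip contributes -1; sign now -1
(100779/2187): 100779 mod 2187 = 177, so (100779/2187) = (177/2187)
flip (177/2187) -> (2187/177): both odd, 177 mod 4 = 1, 2187 mod 4 = 3, so the flip contributes +1; sign now -1
(2187/177): 2187 mod 177 = 63, so (2187/177) = (63/177)
flip (63/177) -> (177/63): both odd, 63 mod 4 = 3, 177 mod 4 = 1, so the flip contributes +1; sign now -1
(177/63): 177 mod 63 = 51, so (177/63) = (51/63)
flip (51/63) -> (63/51): both odd, 51 mod 4 = 3, 63 mod 4 = 3, so the flip contributes -1; sign now +1
(63/51): 63 mod 51 = 12, so (63/51) = (12/51)
factor out 2^2: 12 = 2^2·3; with 51 mod 8 = 3, (2/51) = -1; sign now +1; continue with (3/51)
flip (3/51) -> (51/3): both odd, 3 mod 4 = 3, 51 mod 4 = 3, so the flip contributes -1; sign now -1
(51/3): 51 mod 3 = 0, so (51/3) = (0/3)
reached (0/3); gcd(a, n) > 1, so (0/3) = 0 and the symbol is 0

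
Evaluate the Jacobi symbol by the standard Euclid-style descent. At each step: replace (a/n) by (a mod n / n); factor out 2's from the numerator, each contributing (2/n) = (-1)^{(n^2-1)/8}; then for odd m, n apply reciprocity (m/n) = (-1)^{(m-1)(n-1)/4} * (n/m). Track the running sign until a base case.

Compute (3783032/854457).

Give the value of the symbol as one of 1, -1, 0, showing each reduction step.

(3783032/854457) = (365204/854457)   [reduce mod 854457]
365204 = 2^2·91301; (2/854457) = +1 since 854457 mod 8 = 1, so (365204/854457) = (+1)^2·(91301/854457); sign now +1
reciprocity: (91301/854457) = +1·(854457/91301) since 91301 mod 4 = 1, 854457 mod 4 = 1; sign now +1
(854457/91301) = (32748/91301)   [reduce mod 91301]
32748 = 2^2·8187; (2/91301) = -1 since 91301 mod 8 = 5, so (32748/91301) = (-1)^2·(8187/91301); sign now +1
reciprocity: (8187/91301) = +1·(91301/8187) since 8187 mod 4 = 3, 91301 mod 4 = 1; sign now +1
(91301/8187) = (1244/8187)   [reduce mod 8187]
1244 = 2^2·311; (2/8187) = -1 since 8187 mod 8 = 3, so (1244/8187) = (-1)^2·(311/8187); sign now +1
reciprocity: (311/8187) = -1·(8187/311) since 311 mod 4 = 3, 8187 mod 4 = 3; sign now -1
(8187/311) = (101/311)   [reduce mod 311]
reciprocity: (101/311) = +1·(311/101) since 101 mod 4 = 1, 311 mod 4 = 3; sign now -1
(311/101) = (8/101)   [reduce mod 101]
8 = 2^3·1; (2/101) = -1 since 101 mod 8 = 5, so (8/101) = (-1)^3·(1/101); sign now +1
(1/101) = 1; final value = sign = +1

1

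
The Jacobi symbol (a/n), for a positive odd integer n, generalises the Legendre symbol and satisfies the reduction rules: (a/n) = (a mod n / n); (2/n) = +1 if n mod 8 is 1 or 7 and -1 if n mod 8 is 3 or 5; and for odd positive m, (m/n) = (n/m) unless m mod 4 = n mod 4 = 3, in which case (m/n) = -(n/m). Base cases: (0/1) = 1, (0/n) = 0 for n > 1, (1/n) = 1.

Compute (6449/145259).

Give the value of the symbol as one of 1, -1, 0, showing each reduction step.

flip (6449/145259) -> (145259/6449): both odd, 6449 mod 4 = 1, 145259 mod 4 = 3, so the flip contributes +1; sign now +1
(145259/6449): 145259 mod 6449 = 3381, so (145259/6449) = (3381/6449)
flip (3381/6449) -> (6449/3381): both odd, 3381 mod 4 = 1, 6449 mod 4 = 1, so the flip contributes +1; sign now +1
(6449/3381): 6449 mod 3381 = 3068, so (6449/3381) = (3068/3381)
factor out 2^2: 3068 = 2^2·767; with 3381 mod 8 = 5, (2/3381) = -1; sign now +1; continue with (767/3381)
flip (767/3381) -> (3381/767): both odd, 767 mod 4 = 3, 3381 mod 4 = 1, so the flip contributes +1; sign now +1
(3381/767): 3381 mod 767 = 313, so (3381/767) = (313/767)
flip (313/767) -> (767/313): both odd, 313 mod 4 = 1, 767 mod 4 = 3, so the flip contributes +1; sign now +1
(767/313): 767 mod 313 = 141, so (767/313) = (141/313)
flip (141/313) -> (313/141): both odd, 141 mod 4 = 1, 313 mod 4 = 1, so the flip contributes +1; sign now +1
(313/141): 313 mod 141 = 31, so (313/141) = (31/141)
flip (31/141) -> (141/31): both odd, 31 mod 4 = 3, 141 mod 4 = 1, so the flip contributes +1; sign now +1
(141/31): 141 mod 31 = 17, so (141/31) = (17/31)
flip (17/31) -> (31/17): both odd, 17 mod 4 = 1, 31 mod 4 = 3, so the flip contributes +1; sign now +1
(31/17): 31 mod 17 = 14, so (31/17) = (14/17)
factor out 2^1: 14 = 2^1·7; with 17 mod 8 = 1, (2/17) = +1; sign now +1; continue with (7/17)
flip (7/17) -> (17/7): both odd, 7 mod 4 = 3, 17 mod 4 = 1, so the flip contributes +1; sign now +1
(17/7): 17 mod 7 = 3, so (17/7) = (3/7)
flip (3/7) -> (7/3): both odd, 3 mod 4 = 3, 7 mod 4 = 3, so the flip contributes -1; sign now -1
(7/3): 7 mod 3 = 1, so (7/3) = (1/3)
reached (1/3) = 1, so the symbol is -1

-1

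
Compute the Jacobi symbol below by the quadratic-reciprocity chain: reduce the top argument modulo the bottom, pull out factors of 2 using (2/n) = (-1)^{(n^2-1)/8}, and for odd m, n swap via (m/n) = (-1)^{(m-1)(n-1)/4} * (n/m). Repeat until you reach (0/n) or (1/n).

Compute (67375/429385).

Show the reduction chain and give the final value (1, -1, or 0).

reciprocity: (67375/429385) = +1·(429385/67375) since 67375 mod 4 = 3, 429385 mod 4 = 1; sign now +1
(429385/67375) = (25135/67375)   [reduce mod 67375]
reciprocity: (25135/67375) = -1·(67375/25135) since 25135 mod 4 = 3, 67375 mod 4 = 3; sign now -1
(67375/25135) = (17105/25135)   [reduce mod 25135]
reciprocity: (17105/25135) = +1·(25135/17105) since 17105 mod 4 = 1, 25135 mod 4 = 3; sign now -1
(25135/17105) = (8030/17105)   [reduce mod 17105]
8030 = 2^1·4015; (2/17105) = +1 since 17105 mod 8 = 1, so (8030/17105) = (+1)^1·(4015/17105); sign now -1
reciprocity: (4015/17105) = +1·(17105/4015) since 4015 mod 4 = 3, 17105 mod 4 = 1; sign now -1
(17105/4015) = (1045/4015)   [reduce mod 4015]
reciprocity: (1045/4015) = +1·(4015/1045) since 1045 mod 4 = 1, 4015 mod 4 = 3; sign now -1
(4015/1045) = (880/1045)   [reduce mod 1045]
880 = 2^4·55; (2/1045) = -1 since 1045 mod 8 = 5, so (880/1045) = (-1)^4·(55/1045); sign now -1
reciprocity: (55/1045) = +1·(1045/55) since 55 mod 4 = 3, 1045 mod 4 = 1; sign now -1
(1045/55) = (0/55)   [reduce mod 55]
(0/55) = 0   [gcd(a, n) > 1]; final value = 0

0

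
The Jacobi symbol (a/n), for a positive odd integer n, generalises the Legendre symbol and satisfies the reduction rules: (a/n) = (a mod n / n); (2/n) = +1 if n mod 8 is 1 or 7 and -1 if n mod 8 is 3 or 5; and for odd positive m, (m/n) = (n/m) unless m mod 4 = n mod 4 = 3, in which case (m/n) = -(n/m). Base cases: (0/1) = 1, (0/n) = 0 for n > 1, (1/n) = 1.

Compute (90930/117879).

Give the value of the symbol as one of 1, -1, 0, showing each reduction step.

0

90930 = 2^1·45465; (2/117879) = +1 since 117879 mod 8 = 7, so (90930/117879) = (+1)^1·(45465/117879); sign now +1
reciprocity: (45465/117879) = +1·(117879/45465) since 45465 mod 4 = 1, 117879 mod 4 = 3; sign now +1
(117879/45465) = (26949/45465)   [reduce mod 45465]
reciprocity: (26949/45465) = +1·(45465/26949) since 26949 mod 4 = 1, 45465 mod 4 = 1; sign now +1
(45465/26949) = (18516/26949)   [reduce mod 26949]
18516 = 2^2·4629; (2/26949) = -1 since 26949 mod 8 = 5, so (18516/26949) = (-1)^2·(4629/26949); sign now +1
reciprocity: (4629/26949) = +1·(26949/4629) since 4629 mod 4 = 1, 26949 mod 4 = 1; sign now +1
(26949/4629) = (3804/4629)   [reduce mod 4629]
3804 = 2^2·951; (2/4629) = -1 since 4629 mod 8 = 5, so (3804/4629) = (-1)^2·(951/4629); sign now +1
reciprocity: (951/4629) = +1·(4629/951) since 951 mod 4 = 3, 4629 mod 4 = 1; sign now +1
(4629/951) = (825/951)   [reduce mod 951]
reciprocity: (825/951) = +1·(951/825) since 825 mod 4 = 1, 951 mod 4 = 3; sign now +1
(951/825) = (126/825)   [reduce mod 825]
126 = 2^1·63; (2/825) = +1 since 825 mod 8 = 1, so (126/825) = (+1)^1·(63/825); sign now +1
reciprocity: (63/825) = +1·(825/63) since 63 mod 4 = 3, 825 mod 4 = 1; sign now +1
(825/63) = (6/63)   [reduce mod 63]
6 = 2^1·3; (2/63) = +1 since 63 mod 8 = 7, so (6/63) = (+1)^1·(3/63); sign now +1
reciprocity: (3/63) = -1·(63/3) since 3 mod 4 = 3, 63 mod 4 = 3; sign now -1
(63/3) = (0/3)   [reduce mod 3]
(0/3) = 0   [gcd(a, n) > 1]; final value = 0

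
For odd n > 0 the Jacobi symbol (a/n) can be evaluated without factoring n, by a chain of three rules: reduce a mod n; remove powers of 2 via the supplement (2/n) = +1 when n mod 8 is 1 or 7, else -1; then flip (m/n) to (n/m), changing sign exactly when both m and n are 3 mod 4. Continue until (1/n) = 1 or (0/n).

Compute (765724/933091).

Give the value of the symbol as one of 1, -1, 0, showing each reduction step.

factor out 2^2: 765724 = 2^2·191431; with 933091 mod 8 = 3, (2/933091) = -1; sign now +1; continue with (191431/933091)
flip (191431/933091) -> (933091/191431): both odd, 191431 mod 4 = 3, 933091 mod 4 = 3, so the flip contributes -1; sign now -1
(933091/191431): 933091 mod 191431 = 167367, so (933091/191431) = (167367/191431)
flip (167367/191431) -> (191431/167367): both odd, 167367 mod 4 = 3, 191431 mod 4 = 3, so the flip contributes -1; sign now +1
(191431/167367): 191431 mod 167367 = 24064, so (191431/167367) = (24064/167367)
factor out 2^9: 24064 = 2^9·47; with 167367 mod 8 = 7, (2/167367) = +1; sign now +1; continue with (47/167367)
flip (47/167367) -> (167367/47): both odd, 47 mod 4 = 3, 167367 mod 4 = 3, so the flip contributes -1; sign now -1
(167367/47): 167367 mod 47 = 0, so (167367/47) = (0/47)
reached (0/47); gcd(a, n) > 1, so (0/47) = 0 and the symbol is 0

0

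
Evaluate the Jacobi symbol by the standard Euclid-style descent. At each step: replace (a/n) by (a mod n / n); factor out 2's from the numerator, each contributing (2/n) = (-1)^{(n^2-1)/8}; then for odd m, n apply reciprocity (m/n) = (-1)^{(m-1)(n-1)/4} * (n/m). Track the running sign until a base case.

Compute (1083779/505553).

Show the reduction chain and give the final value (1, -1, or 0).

(1083779/505553) = (72673/505553)   [reduce mod 505553]
reciprocity: (72673/505553) = +1·(505553/72673) since 72673 mod 4 = 1, 505553 mod 4 = 1; sign now +1
(505553/72673) = (69515/72673)   [reduce mod 72673]
reciprocity: (69515/72673) = +1·(72673/69515) since 69515 mod 4 = 3, 72673 mod 4 = 1; sign now +1
(72673/69515) = (3158/69515)   [reduce mod 69515]
3158 = 2^1·1579; (2/69515) = -1 since 69515 mod 8 = 3, so (3158/69515) = (-1)^1·(1579/69515); sign now -1
reciprocity: (1579/69515) = -1·(69515/1579) since 1579 mod 4 = 3, 69515 mod 4 = 3; sign now +1
(69515/1579) = (39/1579)   [reduce mod 1579]
reciprocity: (39/1579) = -1·(1579/39) since 39 mod 4 = 3, 1579 mod 4 = 3; sign now -1
(1579/39) = (19/39)   [reduce mod 39]
reciprocity: (19/39) = -1·(39/19) since 19 mod 4 = 3, 39 mod 4 = 3; sign now +1
(39/19) = (1/19)   [reduce mod 19]
(1/19) = 1; final value = sign = +1

1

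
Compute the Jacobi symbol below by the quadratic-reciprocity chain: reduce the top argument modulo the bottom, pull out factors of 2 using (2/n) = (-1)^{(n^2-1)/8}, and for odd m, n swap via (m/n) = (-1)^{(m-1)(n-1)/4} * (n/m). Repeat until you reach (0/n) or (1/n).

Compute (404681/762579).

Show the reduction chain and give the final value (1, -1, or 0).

-1

reciprocity: (404681/762579) = +1·(762579/404681) since 404681 mod 4 = 1, 762579 mod 4 = 3; sign now +1
(762579/404681) = (357898/404681)   [reduce mod 404681]
357898 = 2^1·178949; (2/404681) = +1 since 404681 mod 8 = 1, so (357898/404681) = (+1)^1·(178949/404681); sign now +1
reciprocity: (178949/404681) = +1·(404681/178949) since 178949 mod 4 = 1, 404681 mod 4 = 1; sign now +1
(404681/178949) = (46783/178949)   [reduce mod 178949]
reciprocity: (46783/178949) = +1·(178949/46783) since 46783 mod 4 = 3, 178949 mod 4 = 1; sign now +1
(178949/46783) = (38600/46783)   [reduce mod 46783]
38600 = 2^3·4825; (2/46783) = +1 since 46783 mod 8 = 7, so (38600/46783) = (+1)^3·(4825/46783); sign now +1
reciprocity: (4825/46783) = +1·(46783/4825) since 4825 mod 4 = 1, 46783 mod 4 = 3; sign now +1
(46783/4825) = (3358/4825)   [reduce mod 4825]
3358 = 2^1·1679; (2/4825) = +1 since 4825 mod 8 = 1, so (3358/4825) = (+1)^1·(1679/4825); sign now +1
reciprocity: (1679/4825) = +1·(4825/1679) since 1679 mod 4 = 3, 4825 mod 4 = 1; sign now +1
(4825/1679) = (1467/1679)   [reduce mod 1679]
reciprocity: (1467/1679) = -1·(1679/1467) since 1467 mod 4 = 3, 1679 mod 4 = 3; sign now -1
(1679/1467) = (212/1467)   [reduce mod 1467]
212 = 2^2·53; (2/1467) = -1 since 1467 mod 8 = 3, so (212/1467) = (-1)^2·(53/1467); sign now -1
reciprocity: (53/1467) = +1·(1467/53) since 53 mod 4 = 1, 1467 mod 4 = 3; sign now -1
(1467/53) = (36/53)   [reduce mod 53]
36 = 2^2·9; (2/53) = -1 since 53 mod 8 = 5, so (36/53) = (-1)^2·(9/53); sign now -1
reciprocity: (9/53) = +1·(53/9) since 9 mod 4 = 1, 53 mod 4 = 1; sign now -1
(53/9) = (8/9)   [reduce mod 9]
8 = 2^3·1; (2/9) = +1 since 9 mod 8 = 1, so (8/9) = (+1)^3·(1/9); sign now -1
(1/9) = 1; final value = sign = -1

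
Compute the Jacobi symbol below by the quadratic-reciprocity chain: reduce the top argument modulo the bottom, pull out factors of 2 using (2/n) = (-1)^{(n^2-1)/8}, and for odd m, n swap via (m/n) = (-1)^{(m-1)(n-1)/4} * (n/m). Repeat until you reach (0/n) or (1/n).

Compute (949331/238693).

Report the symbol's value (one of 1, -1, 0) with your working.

-1

(949331/238693): 949331 mod 238693 = 233252, so (949331/238693) = (233252/238693)
factor out 2^2: 233252 = 2^2·58313; with 238693 mod 8 = 5, (2/238693) = -1; sign now +1; continue with (58313/238693)
flip (58313/238693) -> (238693/58313): both odd, 58313 mod 4 = 1, 238693 mod 4 = 1, so the flip contributes +1; sign now +1
(238693/58313): 238693 mod 58313 = 5441, so (238693/58313) = (5441/58313)
flip (5441/58313) -> (58313/5441): both odd, 5441 mod 4 = 1, 58313 mod 4 = 1, so the flip contributes +1; sign now +1
(58313/5441): 58313 mod 5441 = 3903, so (58313/5441) = (3903/5441)
flip (3903/5441) -> (5441/3903): both odd, 3903 mod 4 = 3, 5441 mod 4 = 1, so the flip contributes +1; sign now +1
(5441/3903): 5441 mod 3903 = 1538, so (5441/3903) = (1538/3903)
factor out 2^1: 1538 = 2^1·769; with 3903 mod 8 = 7, (2/3903) = +1; sign now +1; continue with (769/3903)
flip (769/3903) -> (3903/769): both odd, 769 mod 4 = 1, 3903 mod 4 = 3, so the flip contributes +1; sign now +1
(3903/769): 3903 mod 769 = 58, so (3903/769) = (58/769)
factor out 2^1: 58 = 2^1·29; with 769 mod 8 = 1, (2/769) = +1; sign now +1; continue with (29/769)
flip (29/769) -> (769/29): both odd, 29 mod 4 = 1, 769 mod 4 = 1, so the flip contributes +1; sign now +1
(769/29): 769 mod 29 = 15, so (769/29) = (15/29)
flip (15/29) -> (29/15): both odd, 15 mod 4 = 3, 29 mod 4 = 1, so the flip contributes +1; sign now +1
(29/15): 29 mod 15 = 14, so (29/15) = (14/15)
factor out 2^1: 14 = 2^1·7; with 15 mod 8 = 7, (2/15) = +1; sign now +1; continue with (7/15)
flip (7/15) -> (15/7): both odd, 7 mod 4 = 3, 15 mod 4 = 3, so the flip contributes -1; sign now -1
(15/7): 15 mod 7 = 1, so (15/7) = (1/7)
reached (1/7) = 1, so the symbol is -1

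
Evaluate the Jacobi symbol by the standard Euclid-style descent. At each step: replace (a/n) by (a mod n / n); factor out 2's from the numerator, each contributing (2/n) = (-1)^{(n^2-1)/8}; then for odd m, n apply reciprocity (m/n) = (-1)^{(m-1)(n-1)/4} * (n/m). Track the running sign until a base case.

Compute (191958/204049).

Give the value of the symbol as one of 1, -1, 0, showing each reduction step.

0

191958 = 2^1·95979; (2/204049) = +1 since 204049 mod 8 = 1, so (191958/204049) = (+1)^1·(95979/204049); sign now +1
reciprocity: (95979/204049) = +1·(204049/95979) since 95979 mod 4 = 3, 204049 mod 4 = 1; sign now +1
(204049/95979) = (12091/95979)   [reduce mod 95979]
reciprocity: (12091/95979) = -1·(95979/12091) since 12091 mod 4 = 3, 95979 mod 4 = 3; sign now -1
(95979/12091) = (11342/12091)   [reduce mod 12091]
11342 = 2^1·5671; (2/12091) = -1 since 12091 mod 8 = 3, so (11342/12091) = (-1)^1·(5671/12091); sign now +1
reciprocity: (5671/12091) = -1·(12091/5671) since 5671 mod 4 = 3, 12091 mod 4 = 3; sign now -1
(12091/5671) = (749/5671)   [reduce mod 5671]
reciprocity: (749/5671) = +1·(5671/749) since 749 mod 4 = 1, 5671 mod 4 = 3; sign now -1
(5671/749) = (428/749)   [reduce mod 749]
428 = 2^2·107; (2/749) = -1 since 749 mod 8 = 5, so (428/749) = (-1)^2·(107/749); sign now -1
reciprocity: (107/749) = +1·(749/107) since 107 mod 4 = 3, 749 mod 4 = 1; sign now -1
(749/107) = (0/107)   [reduce mod 107]
(0/107) = 0   [gcd(a, n) > 1]; final value = 0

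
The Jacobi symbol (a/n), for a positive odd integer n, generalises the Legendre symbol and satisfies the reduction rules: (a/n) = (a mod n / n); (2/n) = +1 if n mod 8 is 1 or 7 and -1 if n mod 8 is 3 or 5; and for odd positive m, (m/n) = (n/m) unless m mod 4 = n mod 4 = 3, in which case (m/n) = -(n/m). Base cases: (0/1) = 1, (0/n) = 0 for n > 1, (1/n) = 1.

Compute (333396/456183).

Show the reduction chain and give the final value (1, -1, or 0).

333396 = 2^2·83349; (2/456183) = +1 since 456183 mod 8 = 7, so (333396/456183) = (+1)^2·(83349/456183); sign now +1
reciprocity: (83349/456183) = +1·(456183/83349) since 83349 mod 4 = 1, 456183 mod 4 = 3; sign now +1
(456183/83349) = (39438/83349)   [reduce mod 83349]
39438 = 2^1·19719; (2/83349) = -1 since 83349 mod 8 = 5, so (39438/83349) = (-1)^1·(19719/83349); sign now -1
reciprocity: (19719/83349) = +1·(83349/19719) since 19719 mod 4 = 3, 83349 mod 4 = 1; sign now -1
(83349/19719) = (4473/19719)   [reduce mod 19719]
reciprocity: (4473/19719) = +1·(19719/4473) since 4473 mod 4 = 1, 19719 mod 4 = 3; sign now -1
(19719/4473) = (1827/4473)   [reduce mod 4473]
reciprocity: (1827/4473) = +1·(4473/1827) since 1827 mod 4 = 3, 4473 mod 4 = 1; sign now -1
(4473/1827) = (819/1827)   [reduce mod 1827]
reciprocity: (819/1827) = -1·(1827/819) since 819 mod 4 = 3, 1827 mod 4 = 3; sign now +1
(1827/819) = (189/819)   [reduce mod 819]
reciprocity: (189/819) = +1·(819/189) since 189 mod 4 = 1, 819 mod 4 = 3; sign now +1
(819/189) = (63/189)   [reduce mod 189]
reciprocity: (63/189) = +1·(189/63) since 63 mod 4 = 3, 189 mod 4 = 1; sign now +1
(189/63) = (0/63)   [reduce mod 63]
(0/63) = 0   [gcd(a, n) > 1]; final value = 0

0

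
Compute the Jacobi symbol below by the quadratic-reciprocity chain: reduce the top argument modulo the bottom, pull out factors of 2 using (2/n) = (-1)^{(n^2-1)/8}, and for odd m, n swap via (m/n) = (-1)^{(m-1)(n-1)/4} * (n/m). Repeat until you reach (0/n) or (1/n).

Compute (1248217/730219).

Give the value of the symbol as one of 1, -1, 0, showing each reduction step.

(1248217/730219) = (517998/730219)   [reduce mod 730219]
517998 = 2^1·258999; (2/730219) = -1 since 730219 mod 8 = 3, so (517998/730219) = (-1)^1·(258999/730219); sign now -1
reciprocity: (258999/730219) = -1·(730219/258999) since 258999 mod 4 = 3, 730219 mod 4 = 3; sign now +1
(730219/258999) = (212221/258999)   [reduce mod 258999]
reciprocity: (212221/258999) = +1·(258999/212221) since 212221 mod 4 = 1, 258999 mod 4 = 3; sign now +1
(258999/212221) = (46778/212221)   [reduce mod 212221]
46778 = 2^1·23389; (2/212221) = -1 since 212221 mod 8 = 5, so (46778/212221) = (-1)^1·(23389/212221); sign now -1
reciprocity: (23389/212221) = +1·(212221/23389) since 23389 mod 4 = 1, 212221 mod 4 = 1; sign now -1
(212221/23389) = (1720/23389)   [reduce mod 23389]
1720 = 2^3·215; (2/23389) = -1 since 23389 mod 8 = 5, so (1720/23389) = (-1)^3·(215/23389); sign now +1
reciprocity: (215/23389) = +1·(23389/215) since 215 mod 4 = 3, 23389 mod 4 = 1; sign now +1
(23389/215) = (169/215)   [reduce mod 215]
reciprocity: (169/215) = +1·(215/169) since 169 mod 4 = 1, 215 mod 4 = 3; sign now +1
(215/169) = (46/169)   [reduce mod 169]
46 = 2^1·23; (2/169) = +1 since 169 mod 8 = 1, so (46/169) = (+1)^1·(23/169); sign now +1
reciprocity: (23/169) = +1·(169/23) since 23 mod 4 = 3, 169 mod 4 = 1; sign now +1
(169/23) = (8/23)   [reduce mod 23]
8 = 2^3·1; (2/23) = +1 since 23 mod 8 = 7, so (8/23) = (+1)^3·(1/23); sign now +1
(1/23) = 1; final value = sign = +1

1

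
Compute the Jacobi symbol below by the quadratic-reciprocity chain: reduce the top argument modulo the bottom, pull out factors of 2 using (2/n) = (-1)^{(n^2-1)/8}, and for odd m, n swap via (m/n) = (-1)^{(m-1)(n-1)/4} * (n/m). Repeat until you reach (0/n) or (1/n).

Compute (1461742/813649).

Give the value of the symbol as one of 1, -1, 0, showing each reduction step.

(1461742/813649) = (648093/813649)   [reduce mod 813649]
reciprocity: (648093/813649) = +1·(813649/648093) since 648093 mod 4 = 1, 813649 mod 4 = 1; sign now +1
(813649/648093) = (165556/648093)   [reduce mod 648093]
165556 = 2^2·41389; (2/648093) = -1 since 648093 mod 8 = 5, so (165556/648093) = (-1)^2·(41389/648093); sign now +1
reciprocity: (41389/648093) = +1·(648093/41389) since 41389 mod 4 = 1, 648093 mod 4 = 1; sign now +1
(648093/41389) = (27258/41389)   [reduce mod 41389]
27258 = 2^1·13629; (2/41389) = -1 since 41389 mod 8 = 5, so (27258/41389) = (-1)^1·(13629/41389); sign now -1
reciprocity: (13629/41389) = +1·(41389/13629) since 13629 mod 4 = 1, 41389 mod 4 = 1; sign now -1
(41389/13629) = (502/13629)   [reduce mod 13629]
502 = 2^1·251; (2/13629) = -1 since 13629 mod 8 = 5, so (502/13629) = (-1)^1·(251/13629); sign now +1
reciprocity: (251/13629) = +1·(13629/251) since 251 mod 4 = 3, 13629 mod 4 = 1; sign now +1
(13629/251) = (75/251)   [reduce mod 251]
reciprocity: (75/251) = -1·(251/75) since 75 mod 4 = 3, 251 mod 4 = 3; sign now -1
(251/75) = (26/75)   [reduce mod 75]
26 = 2^1·13; (2/75) = -1 since 75 mod 8 = 3, so (26/75) = (-1)^1·(13/75); sign now +1
reciprocity: (13/75) = +1·(75/13) since 13 mod 4 = 1, 75 mod 4 = 3; sign now +1
(75/13) = (10/13)   [reduce mod 13]
10 = 2^1·5; (2/13) = -1 since 13 mod 8 = 5, so (10/13) = (-1)^1·(5/13); sign now -1
reciprocity: (5/13) = +1·(13/5) since 5 mod 4 = 1, 13 mod 4 = 1; sign now -1
(13/5) = (3/5)   [reduce mod 5]
reciprocity: (3/5) = +1·(5/3) since 3 mod 4 = 3, 5 mod 4 = 1; sign now -1
(5/3) = (2/3)   [reduce mod 3]
2 = 2^1·1; (2/3) = -1 since 3 mod 8 = 3, so (2/3) = (-1)^1·(1/3); sign now +1
(1/3) = 1; final value = sign = +1

1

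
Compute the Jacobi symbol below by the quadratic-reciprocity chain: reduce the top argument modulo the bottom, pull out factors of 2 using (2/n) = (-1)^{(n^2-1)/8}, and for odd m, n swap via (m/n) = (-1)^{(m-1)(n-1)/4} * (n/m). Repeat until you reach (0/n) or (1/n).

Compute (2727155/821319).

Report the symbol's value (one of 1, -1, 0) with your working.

1

(2727155/821319): 2727155 mod 821319 = 263198, so (2727155/821319) = (263198/821319)
factor out 2^1: 263198 = 2^1·131599; with 821319 mod 8 = 7, (2/821319) = +1; sign now +1; continue with (131599/821319)
flip (131599/821319) -> (821319/131599): both odd, 131599 mod 4 = 3, 821319 mod 4 = 3, so the flip contributes -1; sign now -1
(821319/131599): 821319 mod 131599 = 31725, so (821319/131599) = (31725/131599)
flip (31725/131599) -> (131599/31725): both odd, 31725 mod 4 = 1, 131599 mod 4 = 3, so the flip contributes +1; sign now -1
(131599/31725): 131599 mod 31725 = 4699, so (131599/31725) = (4699/31725)
flip (4699/31725) -> (31725/4699): both odd, 4699 mod 4 = 3, 31725 mod 4 = 1, so the flip contributes +1; sign now -1
(31725/4699): 31725 mod 4699 = 3531, so (31725/4699) = (3531/4699)
flip (3531/4699) -> (4699/3531): both odd, 3531 mod 4 = 3, 4699 mod 4 = 3, so the flip contributes -1; sign now +1
(4699/3531): 4699 mod 3531 = 1168, so (4699/3531) = (1168/3531)
factor out 2^4: 1168 = 2^4·73; with 3531 mod 8 = 3, (2/3531) = -1; sign now +1; continue with (73/3531)
flip (73/3531) -> (3531/73): both odd, 73 mod 4 = 1, 3531 mod 4 = 3, so the flip contributes +1; sign now +1
(3531/73): 3531 mod 73 = 27, so (3531/73) = (27/73)
flip (27/73) -> (73/27): both odd, 27 mod 4 = 3, 73 mod 4 = 1, so the flip contributes +1; sign now +1
(73/27): 73 mod 27 = 19, so (73/27) = (19/27)
flip (19/27) -> (27/19): both odd, 19 mod 4 = 3, 27 mod 4 = 3, so the flip contributes -1; sign now -1
(27/19): 27 mod 19 = 8, so (27/19) = (8/19)
factor out 2^3: 8 = 2^3·1; with 19 mod 8 = 3, (2/19) = -1; sign now +1; continue with (1/19)
reached (1/19) = 1, so the symbol is +1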